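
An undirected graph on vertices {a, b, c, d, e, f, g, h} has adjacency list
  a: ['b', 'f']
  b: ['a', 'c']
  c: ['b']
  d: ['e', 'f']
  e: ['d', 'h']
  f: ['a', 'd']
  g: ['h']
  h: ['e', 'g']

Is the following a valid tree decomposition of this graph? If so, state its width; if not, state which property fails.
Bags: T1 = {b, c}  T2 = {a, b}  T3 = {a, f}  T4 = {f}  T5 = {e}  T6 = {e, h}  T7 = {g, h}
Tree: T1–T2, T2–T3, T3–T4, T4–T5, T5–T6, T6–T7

No — vertex d appears in no bag.

A tree decomposition must satisfy three properties: every vertex lies in some bag; for every edge, both endpoints lie together in some bag; and for every vertex, the bags containing it form a connected subtree. Here vertex d appears in no bag, so the decomposition is invalid.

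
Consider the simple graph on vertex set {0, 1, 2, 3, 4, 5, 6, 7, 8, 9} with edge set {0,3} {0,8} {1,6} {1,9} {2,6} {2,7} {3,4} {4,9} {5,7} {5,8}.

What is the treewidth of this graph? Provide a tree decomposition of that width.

Every bag has size at most 3, so the width is 3 − 1 = 2 and tw(G) ≤ 2. Since 5–7–2–6–1–9–4–3–0–8–5 is a cycle in G, G is not acyclic. Forests are exactly the graphs of treewidth ≤ 1, so tw(G) ≥ 2. Combining the bounds, tw(G) = 2.

Treewidth 2.
One such decomposition:
Bags: B1 = {2, 5, 7}  B2 = {2, 5, 6}  B3 = {1, 5, 6}  B4 = {1, 5, 9}  B5 = {4, 5, 9}  B6 = {3, 4, 5}  B7 = {0, 3, 5}  B8 = {0, 5, 8}
Tree: B1–B2, B2–B3, B3–B4, B4–B5, B5–B6, B6–B7, B7–B8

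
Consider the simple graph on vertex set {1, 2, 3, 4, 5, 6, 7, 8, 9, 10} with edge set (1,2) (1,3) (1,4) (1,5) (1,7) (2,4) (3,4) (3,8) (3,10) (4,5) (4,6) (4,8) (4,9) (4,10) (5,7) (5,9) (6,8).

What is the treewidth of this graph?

A width-2 tree decomposition is:
Bags: B1 = {3, 4, 8}  B2 = {1, 3, 4}  B3 = {1, 4, 5}  B4 = {1, 2, 4}  B5 = {1, 5, 7}  B6 = {4, 5, 9}  B7 = {4, 6, 8}  B8 = {3, 4, 10}
Tree: B1–B2, B2–B3, B3–B4, B3–B5, B3–B6, B1–B7, B1–B8
Every bag has size at most 3, so the width is 3 − 1 = 2 and tw(G) ≤ 2. For the lower bound, the 3 vertices {1, 2, 4} are pairwise adjacent, and any tree decomposition puts a clique entirely inside one bag — forcing width ≥ 2. Therefore the treewidth is 2.

2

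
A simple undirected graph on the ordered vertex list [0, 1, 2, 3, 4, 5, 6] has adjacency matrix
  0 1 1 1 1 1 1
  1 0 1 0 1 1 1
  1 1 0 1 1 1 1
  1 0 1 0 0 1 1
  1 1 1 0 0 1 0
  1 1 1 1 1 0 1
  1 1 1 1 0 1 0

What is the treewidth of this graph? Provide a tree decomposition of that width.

Every bag has size at most 5, so the width is 5 − 1 = 4 and tw(G) ≤ 4. On the other hand G contains the 5-clique {0, 1, 2, 4, 5}. A clique must lie in a single bag of any decomposition, so no decomposition can have width below 4. The upper and lower bounds meet at 4, so that is the treewidth.

Treewidth 4.
Bags: B1 = {0, 1, 2, 5, 6}  B2 = {0, 1, 2, 4, 5}  B3 = {0, 2, 3, 5, 6}
Tree: B1–B2, B1–B3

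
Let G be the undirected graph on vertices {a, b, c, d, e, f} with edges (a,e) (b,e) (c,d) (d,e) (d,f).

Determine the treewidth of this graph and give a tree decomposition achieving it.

Treewidth 1.
Bags: B1 = {d, e}  B2 = {d, f}  B3 = {a, e}  B4 = {b, e}  B5 = {c, d}
Tree: B1–B2, B1–B3, B1–B4, B1–B5

Every bag has size at most 2, so the width is 2 − 1 = 1 and tw(G) ≤ 1. Since G has at least one edge (e.g. d–e), it is not an edgeless graph, so tw(G) ≥ 1. The upper and lower bounds meet at 1, so that is the treewidth.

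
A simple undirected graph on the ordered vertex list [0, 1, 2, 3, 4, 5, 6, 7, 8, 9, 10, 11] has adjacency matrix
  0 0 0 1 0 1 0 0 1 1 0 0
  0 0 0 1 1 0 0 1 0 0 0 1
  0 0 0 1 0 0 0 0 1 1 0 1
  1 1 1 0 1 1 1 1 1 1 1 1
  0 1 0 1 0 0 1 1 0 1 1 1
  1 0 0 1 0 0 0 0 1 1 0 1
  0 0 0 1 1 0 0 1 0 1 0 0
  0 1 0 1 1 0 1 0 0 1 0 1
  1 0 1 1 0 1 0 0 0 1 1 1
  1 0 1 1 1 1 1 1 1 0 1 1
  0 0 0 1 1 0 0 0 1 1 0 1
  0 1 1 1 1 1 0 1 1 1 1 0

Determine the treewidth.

A width-4 tree decomposition is:
Bags: B1 = {3, 4, 7, 9, 11}  B2 = {3, 4, 9, 10, 11}  B3 = {3, 8, 9, 10, 11}  B4 = {3, 5, 8, 9, 11}  B5 = {2, 3, 8, 9, 11}  B6 = {3, 4, 6, 7, 9}  B7 = {0, 3, 5, 8, 9}  B8 = {1, 3, 4, 7, 11}
Tree: B1–B2, B2–B3, B3–B4, B4–B5, B1–B6, B4–B7, B1–B8
The largest bag has 5 vertices, giving width 4; this decomposition certifies tw(G) ≤ 4. Conversely, {1, 3, 4, 7, 11} is a clique of size 5, and the vertices of any clique must share a bag in every tree decomposition; so some bag has ≥ 5 vertices and tw(G) ≥ 4. Therefore the treewidth is 4.

4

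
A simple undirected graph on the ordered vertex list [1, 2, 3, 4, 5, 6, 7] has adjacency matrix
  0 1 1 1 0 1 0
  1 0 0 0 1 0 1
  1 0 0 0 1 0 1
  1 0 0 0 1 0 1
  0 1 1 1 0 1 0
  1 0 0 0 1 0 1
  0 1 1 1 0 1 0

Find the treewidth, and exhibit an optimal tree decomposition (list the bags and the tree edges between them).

Treewidth 3.
One such decomposition:
Bags: B1 = {1, 3, 5, 7}  B2 = {1, 4, 5, 7}  B3 = {1, 2, 5, 7}  B4 = {1, 5, 6, 7}
Tree: B1–B2, B2–B3, B3–B4

The largest bag has 4 vertices, giving width 3; this decomposition certifies tw(G) ≤ 3. For the lower bound: the 4 vertex sets {3,7}, {1,4}, {5}, {2} are disjoint, each induces a connected subgraph, and every pair is joined by at least one edge of G. Contracting each set to a single vertex therefore yields K_{4} as a minor, and since treewidth is minor-monotone, tw(G) ≥ tw(K_{4}) = 3. The upper and lower bounds meet at 3, so that is the treewidth.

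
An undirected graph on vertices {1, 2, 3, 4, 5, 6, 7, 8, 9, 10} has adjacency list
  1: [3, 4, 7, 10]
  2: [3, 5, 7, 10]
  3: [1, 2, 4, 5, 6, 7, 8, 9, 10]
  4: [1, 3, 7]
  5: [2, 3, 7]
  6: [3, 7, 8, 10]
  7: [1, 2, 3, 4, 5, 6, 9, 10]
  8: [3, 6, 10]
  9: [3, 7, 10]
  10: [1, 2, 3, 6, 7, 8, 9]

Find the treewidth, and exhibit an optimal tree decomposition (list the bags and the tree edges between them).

The largest bag has 4 vertices, giving width 3; this decomposition certifies tw(G) ≤ 3. On the other hand G contains the 4-clique {3, 6, 8, 10}. A clique must lie in a single bag of any decomposition, so no decomposition can have width below 3. Combining the bounds, tw(G) = 3.

Treewidth 3.
Bags: B1 = {3, 6, 7, 10}  B2 = {2, 3, 7, 10}  B3 = {1, 3, 7, 10}  B4 = {3, 6, 8, 10}  B5 = {1, 3, 4, 7}  B6 = {3, 7, 9, 10}  B7 = {2, 3, 5, 7}
Tree: B1–B2, B1–B3, B1–B4, B3–B5, B1–B6, B2–B7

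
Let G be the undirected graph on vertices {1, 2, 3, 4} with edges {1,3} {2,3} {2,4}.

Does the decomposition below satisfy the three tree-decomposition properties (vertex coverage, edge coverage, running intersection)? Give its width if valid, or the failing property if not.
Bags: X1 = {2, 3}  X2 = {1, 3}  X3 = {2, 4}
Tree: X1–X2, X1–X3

Every vertex of G appears in some bag (union = {1, 2, 3, 4}); every edge is covered by a bag; and for each vertex v the set of bags containing v is connected in the bag tree. The decomposition is therefore valid. The largest bag has 2 vertices, so the width is 1.

Yes; width 1.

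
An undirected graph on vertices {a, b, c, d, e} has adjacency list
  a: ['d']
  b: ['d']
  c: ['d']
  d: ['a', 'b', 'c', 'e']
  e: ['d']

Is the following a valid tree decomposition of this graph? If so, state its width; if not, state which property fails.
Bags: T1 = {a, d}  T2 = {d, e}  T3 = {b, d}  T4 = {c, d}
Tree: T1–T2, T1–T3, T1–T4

Yes; width 1.

Vertex coverage: the bags together contain {a, b, c, d, e}, the full vertex set. Edge coverage: each edge of G has both endpoints in at least one bag. Running intersection: for every vertex, the bags containing it form a connected subtree. All three properties hold, so this is a valid tree decomposition of width max|bag| − 1 = 1, and hence tw(G) ≤ 1.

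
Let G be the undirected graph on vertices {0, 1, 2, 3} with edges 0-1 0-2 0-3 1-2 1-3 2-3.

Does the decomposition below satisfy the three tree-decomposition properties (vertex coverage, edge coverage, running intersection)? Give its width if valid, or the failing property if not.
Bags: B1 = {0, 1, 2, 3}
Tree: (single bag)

Every vertex of G appears in some bag (union = {0, 1, 2, 3}); every edge is covered by a bag; and for each vertex v the set of bags containing v is connected in the bag tree. The decomposition is therefore valid. The largest bag has 4 vertices, so the width is 3.

Yes; width 3.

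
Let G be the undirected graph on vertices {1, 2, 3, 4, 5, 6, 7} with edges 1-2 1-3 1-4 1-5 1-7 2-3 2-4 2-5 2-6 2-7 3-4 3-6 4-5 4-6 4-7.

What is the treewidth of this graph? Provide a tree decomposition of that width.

Every bag has size at most 4, so the width is 4 − 1 = 3 and tw(G) ≤ 3. Conversely, {1, 2, 3, 4} is a clique of size 4, and the vertices of any clique must share a bag in every tree decomposition; so some bag has ≥ 4 vertices and tw(G) ≥ 3. The upper and lower bounds meet at 3, so that is the treewidth.

Treewidth 3.
One optimal decomposition is:
Bags: B1 = {1, 2, 3, 4}  B2 = {1, 2, 4, 5}  B3 = {1, 2, 4, 7}  B4 = {2, 3, 4, 6}
Tree: B1–B2, B1–B3, B1–B4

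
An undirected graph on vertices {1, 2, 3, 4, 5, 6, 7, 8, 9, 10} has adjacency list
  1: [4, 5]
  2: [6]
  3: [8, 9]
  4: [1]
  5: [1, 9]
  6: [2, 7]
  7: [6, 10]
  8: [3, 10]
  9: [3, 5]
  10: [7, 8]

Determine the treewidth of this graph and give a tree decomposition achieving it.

Each bag holds 2 vertices, so the decomposition has width 1, which upper-bounds the treewidth. Since G has at least one edge (e.g. 2–6), it is not an edgeless graph, so tw(G) ≥ 1. Hence tw(G) = 1 exactly.

Treewidth 1.
One optimal decomposition is:
Bags: B1 = {2, 6}  B2 = {6, 7}  B3 = {7, 10}  B4 = {8, 10}  B5 = {3, 8}  B6 = {3, 9}  B7 = {5, 9}  B8 = {1, 5}  B9 = {1, 4}
Tree: B1–B2, B2–B3, B3–B4, B4–B5, B5–B6, B6–B7, B7–B8, B8–B9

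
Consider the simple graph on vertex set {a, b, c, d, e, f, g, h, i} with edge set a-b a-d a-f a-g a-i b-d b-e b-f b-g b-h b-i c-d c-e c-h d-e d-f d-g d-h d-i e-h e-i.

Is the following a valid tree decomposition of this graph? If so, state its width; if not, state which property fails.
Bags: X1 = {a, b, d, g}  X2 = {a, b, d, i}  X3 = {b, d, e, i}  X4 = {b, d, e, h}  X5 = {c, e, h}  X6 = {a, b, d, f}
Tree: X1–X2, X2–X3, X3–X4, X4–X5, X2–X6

A tree decomposition must satisfy three properties: every vertex lies in some bag; for every edge, both endpoints lie together in some bag; and for every vertex, the bags containing it form a connected subtree. Here edge (d,c) lies in no bag, so the decomposition is invalid.

No — edge (d,c) lies in no bag.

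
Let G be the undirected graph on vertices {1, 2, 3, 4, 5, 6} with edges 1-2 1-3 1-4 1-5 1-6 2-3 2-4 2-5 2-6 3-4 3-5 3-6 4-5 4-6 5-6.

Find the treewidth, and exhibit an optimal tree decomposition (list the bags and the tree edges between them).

A single bag containing all 6 vertices is trivially a valid decomposition of width 5. For the lower bound, the 6 vertices {1, 2, 3, 4, 5, 6} are pairwise adjacent, and any tree decomposition puts a clique entirely inside one bag — forcing width ≥ 5. Hence tw(G) = 5 exactly.

Treewidth 5.
One optimal decomposition is:
Bags: B1 = {1, 2, 3, 4, 5, 6}
Tree: (single bag)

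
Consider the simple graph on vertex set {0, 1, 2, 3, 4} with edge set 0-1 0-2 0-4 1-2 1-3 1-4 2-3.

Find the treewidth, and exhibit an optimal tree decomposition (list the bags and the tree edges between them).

Treewidth 2.
Bags: B1 = {1, 2, 3}  B2 = {0, 1, 2}  B3 = {0, 1, 4}
Tree: B1–B2, B2–B3

Every bag has size at most 3, so the width is 3 − 1 = 2 and tw(G) ≤ 2. On the other hand G contains the 3-clique {0, 1, 2}. A clique must lie in a single bag of any decomposition, so no decomposition can have width below 2. Hence tw(G) = 2 exactly.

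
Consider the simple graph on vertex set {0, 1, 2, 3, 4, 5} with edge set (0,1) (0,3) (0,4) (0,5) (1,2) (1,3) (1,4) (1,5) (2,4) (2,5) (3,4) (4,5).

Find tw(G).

3

A width-3 tree decomposition is:
Bags: B1 = {0, 1, 4, 5}  B2 = {0, 1, 3, 4}  B3 = {1, 2, 4, 5}
Tree: B1–B2, B1–B3
The largest bag has 4 vertices, giving width 3; this decomposition certifies tw(G) ≤ 3. Conversely, {0, 1, 3, 4} is a clique of size 4, and the vertices of any clique must share a bag in every tree decomposition; so some bag has ≥ 4 vertices and tw(G) ≥ 3. Therefore the treewidth is 3.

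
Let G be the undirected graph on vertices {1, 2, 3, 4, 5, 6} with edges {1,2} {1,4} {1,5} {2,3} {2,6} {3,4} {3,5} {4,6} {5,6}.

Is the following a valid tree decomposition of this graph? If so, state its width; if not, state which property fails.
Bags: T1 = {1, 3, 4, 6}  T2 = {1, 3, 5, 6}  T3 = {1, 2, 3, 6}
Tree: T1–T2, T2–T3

Checking the three conditions: (i) the bags cover all of {1, 2, 3, 4, 5, 6}; (ii) for each edge, some bag contains both endpoints; (iii) the bags containing any fixed vertex form a subtree. All hold, so the decomposition is valid with width 4 − 1 = 3.

Yes; width 3.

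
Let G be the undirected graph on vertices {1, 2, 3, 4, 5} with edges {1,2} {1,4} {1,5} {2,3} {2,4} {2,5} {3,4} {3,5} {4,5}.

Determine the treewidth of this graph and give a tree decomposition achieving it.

Treewidth 3.
Bags: B1 = {2, 3, 4, 5}  B2 = {1, 2, 4, 5}
Tree: B1–B2

The largest bag has 4 vertices, giving width 3; this decomposition certifies tw(G) ≤ 3. For the lower bound, the 4 vertices {1, 2, 4, 5} are pairwise adjacent, and any tree decomposition puts a clique entirely inside one bag — forcing width ≥ 3. Combining the bounds, tw(G) = 3.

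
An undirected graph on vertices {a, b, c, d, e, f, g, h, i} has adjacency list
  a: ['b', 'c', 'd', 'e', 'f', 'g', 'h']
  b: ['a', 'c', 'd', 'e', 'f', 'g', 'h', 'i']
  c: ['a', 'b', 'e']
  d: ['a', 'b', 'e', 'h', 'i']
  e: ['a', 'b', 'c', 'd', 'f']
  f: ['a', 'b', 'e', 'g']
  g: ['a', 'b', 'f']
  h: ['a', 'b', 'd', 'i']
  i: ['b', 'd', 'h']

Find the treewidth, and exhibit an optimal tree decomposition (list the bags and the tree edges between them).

Every bag has size at most 4, so the width is 4 − 1 = 3 and tw(G) ≤ 3. On the other hand G contains the 4-clique {a, b, f, g}. A clique must lie in a single bag of any decomposition, so no decomposition can have width below 3. Combining the bounds, tw(G) = 3.

Treewidth 3.
Bags: B1 = {a, b, d, e}  B2 = {a, b, d, h}  B3 = {a, b, e, f}  B4 = {a, b, f, g}  B5 = {a, b, c, e}  B6 = {b, d, h, i}
Tree: B1–B2, B1–B3, B3–B4, B1–B5, B2–B6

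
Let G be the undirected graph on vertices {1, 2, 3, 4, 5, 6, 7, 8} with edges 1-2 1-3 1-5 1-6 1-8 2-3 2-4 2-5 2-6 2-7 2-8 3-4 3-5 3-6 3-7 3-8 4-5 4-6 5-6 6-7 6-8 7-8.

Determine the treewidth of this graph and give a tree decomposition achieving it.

The largest bag has 5 vertices, giving width 4; this decomposition certifies tw(G) ≤ 4. Conversely, {1, 2, 3, 6, 8} is a clique of size 5, and the vertices of any clique must share a bag in every tree decomposition; so some bag has ≥ 5 vertices and tw(G) ≥ 4. Therefore the treewidth is 4.

Treewidth 4.
One optimal decomposition is:
Bags: B1 = {1, 2, 3, 6, 8}  B2 = {2, 3, 6, 7, 8}  B3 = {1, 2, 3, 5, 6}  B4 = {2, 3, 4, 5, 6}
Tree: B1–B2, B1–B3, B3–B4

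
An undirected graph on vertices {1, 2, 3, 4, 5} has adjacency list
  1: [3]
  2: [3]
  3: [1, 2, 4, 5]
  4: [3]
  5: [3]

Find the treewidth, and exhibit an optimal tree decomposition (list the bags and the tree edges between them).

Treewidth 1.
One optimal decomposition is:
Bags: B1 = {2, 3}  B2 = {1, 3}  B3 = {3, 4}  B4 = {3, 5}
Tree: B1–B2, B2–B3, B1–B4

Every bag has size at most 2, so the width is 2 − 1 = 1 and tw(G) ≤ 1. Any graph with an edge has treewidth ≥ 1, and G has the edge 2–3. The upper and lower bounds meet at 1, so that is the treewidth.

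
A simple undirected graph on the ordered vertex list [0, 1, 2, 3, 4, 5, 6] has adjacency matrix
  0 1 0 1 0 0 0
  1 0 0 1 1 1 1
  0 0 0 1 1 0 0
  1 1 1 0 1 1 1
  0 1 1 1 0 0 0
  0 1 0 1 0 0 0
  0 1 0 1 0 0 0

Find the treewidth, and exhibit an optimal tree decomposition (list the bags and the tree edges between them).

The largest bag has 3 vertices, giving width 2; this decomposition certifies tw(G) ≤ 2. Conversely, {0, 1, 3} is a clique of size 3, and the vertices of any clique must share a bag in every tree decomposition; so some bag has ≥ 3 vertices and tw(G) ≥ 2. Combining the bounds, tw(G) = 2.

Treewidth 2.
One such decomposition:
Bags: B1 = {1, 3, 6}  B2 = {1, 3, 4}  B3 = {0, 1, 3}  B4 = {2, 3, 4}  B5 = {1, 3, 5}
Tree: B1–B2, B1–B3, B2–B4, B3–B5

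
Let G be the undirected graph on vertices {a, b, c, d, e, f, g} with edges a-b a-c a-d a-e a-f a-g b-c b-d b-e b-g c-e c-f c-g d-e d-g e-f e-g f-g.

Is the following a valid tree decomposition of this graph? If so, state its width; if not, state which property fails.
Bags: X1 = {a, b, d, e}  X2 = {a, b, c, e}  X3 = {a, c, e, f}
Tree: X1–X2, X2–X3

No — vertex g appears in no bag.

A tree decomposition must satisfy three properties: every vertex lies in some bag; for every edge, both endpoints lie together in some bag; and for every vertex, the bags containing it form a connected subtree. Here vertex g appears in no bag, so the decomposition is invalid.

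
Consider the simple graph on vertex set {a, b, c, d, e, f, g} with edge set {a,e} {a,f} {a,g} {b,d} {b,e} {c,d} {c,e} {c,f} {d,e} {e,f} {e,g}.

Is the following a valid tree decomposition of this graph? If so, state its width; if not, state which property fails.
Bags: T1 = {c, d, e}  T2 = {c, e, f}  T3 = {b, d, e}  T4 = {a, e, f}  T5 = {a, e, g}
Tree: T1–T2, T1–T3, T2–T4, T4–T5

Every vertex of G appears in some bag (union = {a, b, c, d, e, f, g}); every edge is covered by a bag; and for each vertex v the set of bags containing v is connected in the bag tree. The decomposition is therefore valid. The largest bag has 3 vertices, so the width is 2.

Yes; width 2.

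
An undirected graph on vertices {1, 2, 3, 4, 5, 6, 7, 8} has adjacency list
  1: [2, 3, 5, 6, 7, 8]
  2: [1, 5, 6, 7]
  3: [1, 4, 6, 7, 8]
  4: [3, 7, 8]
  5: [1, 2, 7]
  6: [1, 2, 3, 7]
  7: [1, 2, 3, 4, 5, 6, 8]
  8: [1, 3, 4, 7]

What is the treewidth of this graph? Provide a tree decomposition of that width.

Treewidth 3.
One such decomposition:
Bags: B1 = {1, 3, 7, 8}  B2 = {3, 4, 7, 8}  B3 = {1, 3, 6, 7}  B4 = {1, 2, 6, 7}  B5 = {1, 2, 5, 7}
Tree: B1–B2, B1–B3, B3–B4, B4–B5

The largest bag has 4 vertices, giving width 3; this decomposition certifies tw(G) ≤ 3. For the lower bound, the 4 vertices {1, 3, 7, 8} are pairwise adjacent, and any tree decomposition puts a clique entirely inside one bag — forcing width ≥ 3. Hence tw(G) = 3 exactly.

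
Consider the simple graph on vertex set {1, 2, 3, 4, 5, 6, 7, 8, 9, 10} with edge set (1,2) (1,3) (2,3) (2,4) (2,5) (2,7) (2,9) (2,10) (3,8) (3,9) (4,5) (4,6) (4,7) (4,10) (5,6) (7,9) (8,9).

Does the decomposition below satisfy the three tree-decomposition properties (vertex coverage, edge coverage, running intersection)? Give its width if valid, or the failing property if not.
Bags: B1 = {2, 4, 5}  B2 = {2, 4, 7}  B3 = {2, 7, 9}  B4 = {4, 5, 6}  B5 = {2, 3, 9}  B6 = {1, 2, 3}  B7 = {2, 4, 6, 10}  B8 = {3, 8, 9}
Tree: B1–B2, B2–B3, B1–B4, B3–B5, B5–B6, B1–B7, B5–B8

A tree decomposition must satisfy three properties: every vertex lies in some bag; for every edge, both endpoints lie together in some bag; and for every vertex, the bags containing it form a connected subtree. Here bags containing vertex 6 are not connected in the tree, so the decomposition is invalid.

No — bags containing vertex 6 are not connected in the tree.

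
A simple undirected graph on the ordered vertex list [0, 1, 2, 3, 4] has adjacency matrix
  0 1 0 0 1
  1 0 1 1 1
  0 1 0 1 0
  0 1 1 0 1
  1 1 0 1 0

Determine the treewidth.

2

A width-2 tree decomposition is:
Bags: B1 = {1, 3, 4}  B2 = {1, 2, 3}  B3 = {0, 1, 4}
Tree: B1–B2, B1–B3
Every bag has size at most 3, so the width is 3 − 1 = 2 and tw(G) ≤ 2. For the lower bound, the 3 vertices {0, 1, 4} are pairwise adjacent, and any tree decomposition puts a clique entirely inside one bag — forcing width ≥ 2. Hence tw(G) = 2 exactly.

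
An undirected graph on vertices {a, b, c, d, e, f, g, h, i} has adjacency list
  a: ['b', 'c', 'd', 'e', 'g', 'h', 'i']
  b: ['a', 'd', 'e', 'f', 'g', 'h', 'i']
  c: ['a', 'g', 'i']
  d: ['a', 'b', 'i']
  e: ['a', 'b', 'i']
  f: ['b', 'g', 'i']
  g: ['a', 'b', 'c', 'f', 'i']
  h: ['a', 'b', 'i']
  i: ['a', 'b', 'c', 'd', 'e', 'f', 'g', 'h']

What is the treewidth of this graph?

A width-3 tree decomposition is:
Bags: B1 = {a, c, g, i}  B2 = {a, b, g, i}  B3 = {a, b, e, i}  B4 = {a, b, h, i}  B5 = {b, f, g, i}  B6 = {a, b, d, i}
Tree: B1–B2, B2–B3, B3–B4, B2–B5, B4–B6
Every bag has size at most 4, so the width is 4 − 1 = 3 and tw(G) ≤ 3. For the lower bound, the 4 vertices {a, c, g, i} are pairwise adjacent, and any tree decomposition puts a clique entirely inside one bag — forcing width ≥ 3. Combining the bounds, tw(G) = 3.

3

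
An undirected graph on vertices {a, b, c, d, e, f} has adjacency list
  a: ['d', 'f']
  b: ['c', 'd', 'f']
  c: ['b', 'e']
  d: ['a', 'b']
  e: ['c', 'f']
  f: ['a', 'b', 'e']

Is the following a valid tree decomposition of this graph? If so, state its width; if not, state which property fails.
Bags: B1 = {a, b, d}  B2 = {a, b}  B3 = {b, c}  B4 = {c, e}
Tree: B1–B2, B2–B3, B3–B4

No — vertex f appears in no bag.

A tree decomposition must satisfy three properties: every vertex lies in some bag; for every edge, both endpoints lie together in some bag; and for every vertex, the bags containing it form a connected subtree. Here vertex f appears in no bag, so the decomposition is invalid.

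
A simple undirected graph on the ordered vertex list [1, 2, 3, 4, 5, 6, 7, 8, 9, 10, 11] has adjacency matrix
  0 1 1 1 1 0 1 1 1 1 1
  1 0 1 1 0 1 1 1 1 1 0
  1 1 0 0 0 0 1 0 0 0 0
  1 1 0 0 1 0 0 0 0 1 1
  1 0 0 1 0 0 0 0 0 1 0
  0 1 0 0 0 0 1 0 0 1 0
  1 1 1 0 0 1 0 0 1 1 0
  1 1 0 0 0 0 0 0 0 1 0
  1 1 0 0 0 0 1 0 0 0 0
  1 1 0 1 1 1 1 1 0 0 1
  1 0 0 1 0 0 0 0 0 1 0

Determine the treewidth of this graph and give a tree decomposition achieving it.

Every bag has size at most 4, so the width is 4 − 1 = 3 and tw(G) ≤ 3. On the other hand G contains the 4-clique {1, 2, 8, 10}. A clique must lie in a single bag of any decomposition, so no decomposition can have width below 3. Therefore the treewidth is 3.

Treewidth 3.
One optimal decomposition is:
Bags: B1 = {1, 2, 8, 10}  B2 = {1, 2, 7, 10}  B3 = {1, 2, 4, 10}  B4 = {1, 4, 10, 11}  B5 = {2, 6, 7, 10}  B6 = {1, 4, 5, 10}  B7 = {1, 2, 3, 7}  B8 = {1, 2, 7, 9}
Tree: B1–B2, B1–B3, B3–B4, B2–B5, B4–B6, B2–B7, B2–B8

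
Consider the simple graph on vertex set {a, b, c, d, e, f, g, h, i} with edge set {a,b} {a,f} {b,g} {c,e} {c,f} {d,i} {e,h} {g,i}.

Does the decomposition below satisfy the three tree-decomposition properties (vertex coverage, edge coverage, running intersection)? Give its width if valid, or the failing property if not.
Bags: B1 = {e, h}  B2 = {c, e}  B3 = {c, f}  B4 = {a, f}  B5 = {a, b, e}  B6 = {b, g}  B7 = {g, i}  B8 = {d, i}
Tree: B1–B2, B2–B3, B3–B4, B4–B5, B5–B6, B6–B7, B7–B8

No — bags containing vertex e are not connected in the tree.

A tree decomposition must satisfy three properties: every vertex lies in some bag; for every edge, both endpoints lie together in some bag; and for every vertex, the bags containing it form a connected subtree. Here bags containing vertex e are not connected in the tree, so the decomposition is invalid.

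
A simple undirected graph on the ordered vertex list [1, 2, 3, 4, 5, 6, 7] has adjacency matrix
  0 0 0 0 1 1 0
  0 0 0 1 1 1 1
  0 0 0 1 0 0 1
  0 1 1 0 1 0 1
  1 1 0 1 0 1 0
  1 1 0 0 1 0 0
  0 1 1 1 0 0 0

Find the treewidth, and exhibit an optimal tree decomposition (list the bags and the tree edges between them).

Every bag has size at most 3, so the width is 3 − 1 = 2 and tw(G) ≤ 2. Conversely, {1, 5, 6} is a clique of size 3, and the vertices of any clique must share a bag in every tree decomposition; so some bag has ≥ 3 vertices and tw(G) ≥ 2. Combining the bounds, tw(G) = 2.

Treewidth 2.
Bags: B1 = {2, 4, 5}  B2 = {2, 5, 6}  B3 = {1, 5, 6}  B4 = {2, 4, 7}  B5 = {3, 4, 7}
Tree: B1–B2, B2–B3, B1–B4, B4–B5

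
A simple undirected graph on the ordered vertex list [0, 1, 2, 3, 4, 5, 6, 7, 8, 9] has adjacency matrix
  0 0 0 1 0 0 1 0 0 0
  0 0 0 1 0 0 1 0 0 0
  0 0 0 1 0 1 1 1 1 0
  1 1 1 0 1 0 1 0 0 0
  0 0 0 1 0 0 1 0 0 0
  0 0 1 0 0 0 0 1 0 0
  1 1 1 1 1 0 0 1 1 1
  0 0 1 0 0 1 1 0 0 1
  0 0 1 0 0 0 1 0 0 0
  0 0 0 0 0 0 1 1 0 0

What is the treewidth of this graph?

2

A width-2 tree decomposition is:
Bags: B1 = {2, 3, 6}  B2 = {1, 3, 6}  B3 = {0, 3, 6}  B4 = {2, 6, 7}  B5 = {3, 4, 6}  B6 = {2, 6, 8}  B7 = {6, 7, 9}  B8 = {2, 5, 7}
Tree: B1–B2, B2–B3, B1–B4, B1–B5, B1–B6, B4–B7, B4–B8
Every bag has size at most 3, so the width is 3 − 1 = 2 and tw(G) ≤ 2. On the other hand G contains the 3-clique {2, 5, 7}. A clique must lie in a single bag of any decomposition, so no decomposition can have width below 2. Combining the bounds, tw(G) = 2.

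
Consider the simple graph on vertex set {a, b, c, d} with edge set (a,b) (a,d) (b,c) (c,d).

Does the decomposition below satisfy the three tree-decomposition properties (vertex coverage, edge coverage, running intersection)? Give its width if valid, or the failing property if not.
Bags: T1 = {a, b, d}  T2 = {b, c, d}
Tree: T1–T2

Vertex coverage: the bags together contain {a, b, c, d}, the full vertex set. Edge coverage: each edge of G has both endpoints in at least one bag. Running intersection: for every vertex, the bags containing it form a connected subtree. All three properties hold, so this is a valid tree decomposition of width max|bag| − 1 = 2, and hence tw(G) ≤ 2.

Yes; width 2.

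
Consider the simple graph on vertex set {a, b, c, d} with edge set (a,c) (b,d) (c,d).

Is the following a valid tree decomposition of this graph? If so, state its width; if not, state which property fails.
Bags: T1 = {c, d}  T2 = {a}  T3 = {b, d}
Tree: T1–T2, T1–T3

No — edge (c,a) lies in no bag.

A tree decomposition must satisfy three properties: every vertex lies in some bag; for every edge, both endpoints lie together in some bag; and for every vertex, the bags containing it form a connected subtree. Here edge (c,a) lies in no bag, so the decomposition is invalid.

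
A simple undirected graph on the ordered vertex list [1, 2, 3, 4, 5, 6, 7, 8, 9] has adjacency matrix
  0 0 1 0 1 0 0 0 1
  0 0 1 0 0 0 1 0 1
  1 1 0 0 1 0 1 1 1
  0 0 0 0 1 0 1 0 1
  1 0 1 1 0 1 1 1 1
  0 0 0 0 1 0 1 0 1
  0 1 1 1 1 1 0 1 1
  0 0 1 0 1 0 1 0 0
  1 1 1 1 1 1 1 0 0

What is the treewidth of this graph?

A width-3 tree decomposition is:
Bags: B1 = {4, 5, 7, 9}  B2 = {3, 5, 7, 9}  B3 = {1, 3, 5, 9}  B4 = {5, 6, 7, 9}  B5 = {3, 5, 7, 8}  B6 = {2, 3, 7, 9}
Tree: B1–B2, B2–B3, B1–B4, B2–B5, B2–B6
The largest bag has 4 vertices, giving width 3; this decomposition certifies tw(G) ≤ 3. For the lower bound, the 4 vertices {2, 3, 7, 9} are pairwise adjacent, and any tree decomposition puts a clique entirely inside one bag — forcing width ≥ 3. Therefore the treewidth is 3.

3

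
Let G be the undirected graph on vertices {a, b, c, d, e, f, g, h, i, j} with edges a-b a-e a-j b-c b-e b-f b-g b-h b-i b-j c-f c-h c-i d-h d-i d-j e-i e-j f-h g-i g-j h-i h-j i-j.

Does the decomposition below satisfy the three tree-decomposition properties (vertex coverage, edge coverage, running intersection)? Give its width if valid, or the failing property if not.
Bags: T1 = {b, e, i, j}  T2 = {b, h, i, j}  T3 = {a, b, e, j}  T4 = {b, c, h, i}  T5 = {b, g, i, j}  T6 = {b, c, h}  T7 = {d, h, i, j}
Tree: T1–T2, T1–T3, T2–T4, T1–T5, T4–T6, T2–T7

A tree decomposition must satisfy three properties: every vertex lies in some bag; for every edge, both endpoints lie together in some bag; and for every vertex, the bags containing it form a connected subtree. Here vertex f appears in no bag, so the decomposition is invalid.

No — vertex f appears in no bag.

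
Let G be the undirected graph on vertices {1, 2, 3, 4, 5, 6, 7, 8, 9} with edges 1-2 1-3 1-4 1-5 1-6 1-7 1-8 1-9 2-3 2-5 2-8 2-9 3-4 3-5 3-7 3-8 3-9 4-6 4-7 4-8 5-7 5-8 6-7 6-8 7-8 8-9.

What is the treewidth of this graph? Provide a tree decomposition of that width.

Every bag has size at most 5, so the width is 5 − 1 = 4 and tw(G) ≤ 4. Conversely, {1, 2, 3, 8, 9} is a clique of size 5, and the vertices of any clique must share a bag in every tree decomposition; so some bag has ≥ 5 vertices and tw(G) ≥ 4. Combining the bounds, tw(G) = 4.

Treewidth 4.
One such decomposition:
Bags: B1 = {1, 4, 6, 7, 8}  B2 = {1, 3, 4, 7, 8}  B3 = {1, 3, 5, 7, 8}  B4 = {1, 2, 3, 5, 8}  B5 = {1, 2, 3, 8, 9}
Tree: B1–B2, B2–B3, B3–B4, B4–B5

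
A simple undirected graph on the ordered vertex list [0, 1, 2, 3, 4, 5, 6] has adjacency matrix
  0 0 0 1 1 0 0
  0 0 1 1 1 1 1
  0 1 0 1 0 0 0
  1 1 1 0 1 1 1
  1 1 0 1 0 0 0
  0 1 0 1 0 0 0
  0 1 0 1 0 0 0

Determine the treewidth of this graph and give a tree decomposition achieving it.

Every bag has size at most 3, so the width is 3 − 1 = 2 and tw(G) ≤ 2. For the lower bound, the 3 vertices {0, 3, 4} are pairwise adjacent, and any tree decomposition puts a clique entirely inside one bag — forcing width ≥ 2. The upper and lower bounds meet at 2, so that is the treewidth.

Treewidth 2.
Bags: B1 = {1, 2, 3}  B2 = {1, 3, 5}  B3 = {1, 3, 4}  B4 = {0, 3, 4}  B5 = {1, 3, 6}
Tree: B1–B2, B2–B3, B3–B4, B2–B5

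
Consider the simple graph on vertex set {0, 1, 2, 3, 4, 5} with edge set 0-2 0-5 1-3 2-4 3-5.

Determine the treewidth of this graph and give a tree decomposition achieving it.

The largest bag has 2 vertices, giving width 1; this decomposition certifies tw(G) ≤ 1. G has an edge, so its treewidth is at least 1. Combining the bounds, tw(G) = 1.

Treewidth 1.
Bags: B1 = {1, 3}  B2 = {3, 5}  B3 = {0, 5}  B4 = {0, 2}  B5 = {2, 4}
Tree: B1–B2, B2–B3, B3–B4, B4–B5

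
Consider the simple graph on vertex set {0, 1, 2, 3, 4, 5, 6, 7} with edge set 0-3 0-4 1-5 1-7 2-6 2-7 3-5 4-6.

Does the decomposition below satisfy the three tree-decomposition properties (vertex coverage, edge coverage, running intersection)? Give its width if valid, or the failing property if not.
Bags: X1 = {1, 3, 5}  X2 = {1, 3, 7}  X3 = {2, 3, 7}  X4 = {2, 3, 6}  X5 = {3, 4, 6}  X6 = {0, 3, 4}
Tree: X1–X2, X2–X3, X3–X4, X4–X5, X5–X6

Checking the three conditions: (i) the bags cover all of {0, 1, 2, 3, 4, 5, 6, 7}; (ii) for each edge, some bag contains both endpoints; (iii) the bags containing any fixed vertex form a subtree. All hold, so the decomposition is valid with width 3 − 1 = 2.

Yes; width 2.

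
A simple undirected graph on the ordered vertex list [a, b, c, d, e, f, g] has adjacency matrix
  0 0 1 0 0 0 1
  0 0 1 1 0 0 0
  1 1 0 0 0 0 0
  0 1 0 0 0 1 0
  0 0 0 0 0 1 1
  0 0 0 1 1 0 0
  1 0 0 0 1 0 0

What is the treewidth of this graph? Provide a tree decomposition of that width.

Each bag holds 3 vertices, so the decomposition has width 2, which upper-bounds the treewidth. The edges b–c–a–g–e–f–d–b form a cycle, so G is not a tree and its treewidth is at least 2. The upper and lower bounds meet at 2, so that is the treewidth.

Treewidth 2.
One such decomposition:
Bags: B1 = {a, b, c}  B2 = {a, b, g}  B3 = {b, e, g}  B4 = {b, e, f}  B5 = {b, d, f}
Tree: B1–B2, B2–B3, B3–B4, B4–B5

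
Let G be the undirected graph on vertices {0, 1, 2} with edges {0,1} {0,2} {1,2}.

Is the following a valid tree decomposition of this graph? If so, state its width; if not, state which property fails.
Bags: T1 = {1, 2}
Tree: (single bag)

A tree decomposition must satisfy three properties: every vertex lies in some bag; for every edge, both endpoints lie together in some bag; and for every vertex, the bags containing it form a connected subtree. Here vertex 0 appears in no bag, so the decomposition is invalid.

No — vertex 0 appears in no bag.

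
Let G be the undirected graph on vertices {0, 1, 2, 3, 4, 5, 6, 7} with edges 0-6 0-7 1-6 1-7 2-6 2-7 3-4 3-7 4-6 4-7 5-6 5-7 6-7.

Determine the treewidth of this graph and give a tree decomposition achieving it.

Treewidth 2.
Bags: B1 = {4, 6, 7}  B2 = {3, 4, 7}  B3 = {2, 6, 7}  B4 = {5, 6, 7}  B5 = {1, 6, 7}  B6 = {0, 6, 7}
Tree: B1–B2, B1–B3, B1–B4, B3–B5, B3–B6

Each bag holds 3 vertices, so the decomposition has width 2, which upper-bounds the treewidth. For the lower bound, the 3 vertices {3, 4, 7} are pairwise adjacent, and any tree decomposition puts a clique entirely inside one bag — forcing width ≥ 2. Hence tw(G) = 2 exactly.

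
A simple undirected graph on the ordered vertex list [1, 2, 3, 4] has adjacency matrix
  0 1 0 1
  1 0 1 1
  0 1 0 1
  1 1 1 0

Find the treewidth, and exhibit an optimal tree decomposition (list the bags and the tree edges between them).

Treewidth 2.
Bags: B1 = {1, 2, 4}  B2 = {2, 3, 4}
Tree: B1–B2

The largest bag has 3 vertices, giving width 2; this decomposition certifies tw(G) ≤ 2. Conversely, {1, 2, 4} is a clique of size 3, and the vertices of any clique must share a bag in every tree decomposition; so some bag has ≥ 3 vertices and tw(G) ≥ 2. Hence tw(G) = 2 exactly.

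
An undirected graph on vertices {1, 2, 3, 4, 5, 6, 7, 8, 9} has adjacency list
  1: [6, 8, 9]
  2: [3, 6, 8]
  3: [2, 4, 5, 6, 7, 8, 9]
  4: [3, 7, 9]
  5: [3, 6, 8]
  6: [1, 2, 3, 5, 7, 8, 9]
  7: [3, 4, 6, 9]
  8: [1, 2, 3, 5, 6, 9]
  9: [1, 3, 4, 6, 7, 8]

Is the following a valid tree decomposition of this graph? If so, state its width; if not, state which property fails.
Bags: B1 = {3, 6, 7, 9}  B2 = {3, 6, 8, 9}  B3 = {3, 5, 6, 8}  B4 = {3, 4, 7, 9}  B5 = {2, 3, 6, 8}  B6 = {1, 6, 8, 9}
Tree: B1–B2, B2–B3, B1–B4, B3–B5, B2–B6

Checking the three conditions: (i) the bags cover all of {1, 2, 3, 4, 5, 6, 7, 8, 9}; (ii) for each edge, some bag contains both endpoints; (iii) the bags containing any fixed vertex form a subtree. All hold, so the decomposition is valid with width 4 − 1 = 3.

Yes; width 3.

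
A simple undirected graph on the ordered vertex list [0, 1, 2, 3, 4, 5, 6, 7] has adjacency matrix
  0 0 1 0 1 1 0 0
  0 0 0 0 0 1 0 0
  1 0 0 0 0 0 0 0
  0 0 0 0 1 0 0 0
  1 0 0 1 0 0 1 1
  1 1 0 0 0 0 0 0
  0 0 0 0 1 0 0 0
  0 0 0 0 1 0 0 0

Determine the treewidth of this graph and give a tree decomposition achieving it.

Treewidth 1.
One optimal decomposition is:
Bags: B1 = {0, 4}  B2 = {4, 6}  B3 = {0, 5}  B4 = {4, 7}  B5 = {0, 2}  B6 = {1, 5}  B7 = {3, 4}
Tree: B1–B2, B1–B3, B2–B4, B3–B5, B3–B6, B1–B7

Each bag holds 2 vertices, so the decomposition has width 1, which upper-bounds the treewidth. Any graph with an edge has treewidth ≥ 1, and G has the edge 4–0. Hence tw(G) = 1 exactly.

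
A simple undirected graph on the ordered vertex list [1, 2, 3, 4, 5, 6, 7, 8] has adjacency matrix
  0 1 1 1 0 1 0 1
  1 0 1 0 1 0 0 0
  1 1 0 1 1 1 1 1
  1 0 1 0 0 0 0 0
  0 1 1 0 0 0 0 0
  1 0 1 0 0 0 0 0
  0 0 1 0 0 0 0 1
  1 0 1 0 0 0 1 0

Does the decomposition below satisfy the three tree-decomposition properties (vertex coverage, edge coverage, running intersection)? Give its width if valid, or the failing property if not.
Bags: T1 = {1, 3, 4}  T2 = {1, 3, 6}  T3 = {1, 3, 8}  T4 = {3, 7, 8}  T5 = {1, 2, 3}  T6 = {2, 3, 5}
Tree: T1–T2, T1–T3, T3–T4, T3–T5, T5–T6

Vertex coverage: the bags together contain {1, 2, 3, 4, 5, 6, 7, 8}, the full vertex set. Edge coverage: each edge of G has both endpoints in at least one bag. Running intersection: for every vertex, the bags containing it form a connected subtree. All three properties hold, so this is a valid tree decomposition of width max|bag| − 1 = 2, and hence tw(G) ≤ 2.

Yes; width 2.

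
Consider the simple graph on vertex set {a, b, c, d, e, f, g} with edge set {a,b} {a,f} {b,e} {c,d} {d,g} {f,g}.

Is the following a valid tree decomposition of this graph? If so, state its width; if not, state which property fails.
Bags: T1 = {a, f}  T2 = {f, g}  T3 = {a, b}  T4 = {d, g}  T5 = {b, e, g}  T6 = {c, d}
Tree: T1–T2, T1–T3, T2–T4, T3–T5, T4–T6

No — bags containing vertex g are not connected in the tree.

A tree decomposition must satisfy three properties: every vertex lies in some bag; for every edge, both endpoints lie together in some bag; and for every vertex, the bags containing it form a connected subtree. Here bags containing vertex g are not connected in the tree, so the decomposition is invalid.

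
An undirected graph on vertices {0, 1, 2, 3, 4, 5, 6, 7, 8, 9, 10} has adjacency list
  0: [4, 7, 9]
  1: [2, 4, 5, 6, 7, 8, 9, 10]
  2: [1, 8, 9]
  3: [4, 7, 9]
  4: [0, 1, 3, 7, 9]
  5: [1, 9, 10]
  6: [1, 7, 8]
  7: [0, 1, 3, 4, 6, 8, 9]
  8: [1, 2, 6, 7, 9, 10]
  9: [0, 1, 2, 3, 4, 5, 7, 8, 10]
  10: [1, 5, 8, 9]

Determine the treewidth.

A width-3 tree decomposition is:
Bags: B1 = {1, 7, 8, 9}  B2 = {1, 2, 8, 9}  B3 = {1, 4, 7, 9}  B4 = {1, 8, 9, 10}  B5 = {1, 6, 7, 8}  B6 = {0, 4, 7, 9}  B7 = {1, 5, 9, 10}  B8 = {3, 4, 7, 9}
Tree: B1–B2, B1–B3, B2–B4, B1–B5, B3–B6, B4–B7, B6–B8
Every bag has size at most 4, so the width is 4 − 1 = 3 and tw(G) ≤ 3. On the other hand G contains the 4-clique {0, 4, 7, 9}. A clique must lie in a single bag of any decomposition, so no decomposition can have width below 3. Therefore the treewidth is 3.

3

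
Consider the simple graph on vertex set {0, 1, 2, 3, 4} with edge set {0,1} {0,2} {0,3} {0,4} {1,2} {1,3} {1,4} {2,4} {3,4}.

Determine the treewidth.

3

A width-3 tree decomposition is:
Bags: B1 = {0, 1, 2, 4}  B2 = {0, 1, 3, 4}
Tree: B1–B2
The largest bag has 4 vertices, giving width 3; this decomposition certifies tw(G) ≤ 3. On the other hand G contains the 4-clique {0, 1, 2, 4}. A clique must lie in a single bag of any decomposition, so no decomposition can have width below 3. Combining the bounds, tw(G) = 3.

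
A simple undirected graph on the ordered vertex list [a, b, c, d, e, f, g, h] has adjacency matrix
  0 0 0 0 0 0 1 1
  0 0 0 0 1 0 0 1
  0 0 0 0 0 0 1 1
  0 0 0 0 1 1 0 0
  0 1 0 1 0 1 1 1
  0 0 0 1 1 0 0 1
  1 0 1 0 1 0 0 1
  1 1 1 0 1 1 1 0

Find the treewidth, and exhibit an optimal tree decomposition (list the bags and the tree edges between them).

Each bag holds 3 vertices, so the decomposition has width 2, which upper-bounds the treewidth. On the other hand G contains the 3-clique {d, e, f}. A clique must lie in a single bag of any decomposition, so no decomposition can have width below 2. Combining the bounds, tw(G) = 2.

Treewidth 2.
One such decomposition:
Bags: B1 = {e, f, h}  B2 = {d, e, f}  B3 = {e, g, h}  B4 = {b, e, h}  B5 = {c, g, h}  B6 = {a, g, h}
Tree: B1–B2, B1–B3, B1–B4, B3–B5, B3–B6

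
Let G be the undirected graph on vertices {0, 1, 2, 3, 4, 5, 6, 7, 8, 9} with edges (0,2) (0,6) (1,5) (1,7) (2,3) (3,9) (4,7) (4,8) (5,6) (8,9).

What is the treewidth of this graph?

A width-2 tree decomposition is:
Bags: B1 = {2, 3, 9}  B2 = {0, 2, 9}  B3 = {0, 6, 9}  B4 = {5, 6, 9}  B5 = {1, 5, 9}  B6 = {1, 7, 9}  B7 = {4, 7, 9}  B8 = {4, 8, 9}
Tree: B1–B2, B2–B3, B3–B4, B4–B5, B5–B6, B6–B7, B7–B8
The largest bag has 3 vertices, giving width 2; this decomposition certifies tw(G) ≤ 2. The edges 9–3–2–0–6–5–1–7–4–8–9 form a cycle, so G is not a tree and its treewidth is at least 2. Combining the bounds, tw(G) = 2.

2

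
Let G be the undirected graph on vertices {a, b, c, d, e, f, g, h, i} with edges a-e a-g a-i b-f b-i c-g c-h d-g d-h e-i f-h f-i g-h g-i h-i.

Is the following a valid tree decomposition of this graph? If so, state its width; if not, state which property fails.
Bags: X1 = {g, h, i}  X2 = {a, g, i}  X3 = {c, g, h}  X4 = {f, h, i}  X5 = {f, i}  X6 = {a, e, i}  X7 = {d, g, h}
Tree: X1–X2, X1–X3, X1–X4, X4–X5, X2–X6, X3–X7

A tree decomposition must satisfy three properties: every vertex lies in some bag; for every edge, both endpoints lie together in some bag; and for every vertex, the bags containing it form a connected subtree. Here vertex b appears in no bag, so the decomposition is invalid.

No — vertex b appears in no bag.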